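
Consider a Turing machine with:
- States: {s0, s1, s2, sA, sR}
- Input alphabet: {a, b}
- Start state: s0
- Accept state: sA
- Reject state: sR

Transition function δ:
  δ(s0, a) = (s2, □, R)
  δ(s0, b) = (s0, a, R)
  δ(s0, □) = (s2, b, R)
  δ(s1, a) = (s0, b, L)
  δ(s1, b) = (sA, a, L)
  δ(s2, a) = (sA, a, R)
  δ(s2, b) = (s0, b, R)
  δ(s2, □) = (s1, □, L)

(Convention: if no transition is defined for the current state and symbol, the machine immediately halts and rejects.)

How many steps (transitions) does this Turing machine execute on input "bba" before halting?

Execution trace:
Initial: [s0]bba
Step 1: δ(s0, b) = (s0, a, R) → a[s0]ba
Step 2: δ(s0, b) = (s0, a, R) → aa[s0]a
Step 3: δ(s0, a) = (s2, □, R) → aa□[s2]□
Step 4: δ(s2, □) = (s1, □, L) → aa[s1]□□

No transition is defined for δ(s1, □). By convention the machine halts and rejects.

The machine executed 4 steps before halting.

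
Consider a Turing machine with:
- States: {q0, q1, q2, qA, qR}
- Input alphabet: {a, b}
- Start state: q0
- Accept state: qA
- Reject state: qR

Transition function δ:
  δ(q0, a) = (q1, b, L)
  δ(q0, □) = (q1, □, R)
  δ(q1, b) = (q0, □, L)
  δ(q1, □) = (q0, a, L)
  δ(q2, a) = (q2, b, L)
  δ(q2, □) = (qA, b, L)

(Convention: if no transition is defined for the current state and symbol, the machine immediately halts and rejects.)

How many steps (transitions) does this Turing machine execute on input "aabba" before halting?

Execution trace:
Initial: [q0]aabba
Step 1: δ(q0, a) = (q1, b, L) → [q1]□babba
Step 2: δ(q1, □) = (q0, a, L) → [q0]□ababba
Step 3: δ(q0, □) = (q1, □, R) → □[q1]ababba

No transition is defined for δ(q1, a). By convention the machine halts and rejects.

The machine executed 3 steps before halting.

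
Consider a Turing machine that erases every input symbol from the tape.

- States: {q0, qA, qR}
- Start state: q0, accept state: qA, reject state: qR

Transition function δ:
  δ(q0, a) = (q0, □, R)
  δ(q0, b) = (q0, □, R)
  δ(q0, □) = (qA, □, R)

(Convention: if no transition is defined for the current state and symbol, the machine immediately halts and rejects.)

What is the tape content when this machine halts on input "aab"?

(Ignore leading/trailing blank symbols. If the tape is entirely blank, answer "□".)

Execution trace:
Initial: [q0]aab
Step 1: δ(q0, a) = (q0, □, R) → □[q0]ab
Step 2: δ(q0, a) = (q0, □, R) → □□[q0]b
Step 3: δ(q0, b) = (q0, □, R) → □□□[q0]□
Step 4: δ(q0, □) = (qA, □, R) → □□□□[qA]□

The machine reaches the accept state qA and halts.

Final tape (ignoring leading/trailing blanks): □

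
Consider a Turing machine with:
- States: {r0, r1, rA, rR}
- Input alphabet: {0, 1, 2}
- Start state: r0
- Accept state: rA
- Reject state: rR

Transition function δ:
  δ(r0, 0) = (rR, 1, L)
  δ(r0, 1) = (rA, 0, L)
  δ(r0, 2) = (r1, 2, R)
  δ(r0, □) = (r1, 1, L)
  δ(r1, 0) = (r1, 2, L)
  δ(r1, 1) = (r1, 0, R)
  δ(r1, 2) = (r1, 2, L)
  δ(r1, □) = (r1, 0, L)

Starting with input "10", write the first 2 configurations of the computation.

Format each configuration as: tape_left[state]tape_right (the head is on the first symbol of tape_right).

Transitions applied:
Step 1: δ(r0, 1) = (rA, 0, L)

The first 2 configurations are:
[r0]10 ⊢ [rA]□00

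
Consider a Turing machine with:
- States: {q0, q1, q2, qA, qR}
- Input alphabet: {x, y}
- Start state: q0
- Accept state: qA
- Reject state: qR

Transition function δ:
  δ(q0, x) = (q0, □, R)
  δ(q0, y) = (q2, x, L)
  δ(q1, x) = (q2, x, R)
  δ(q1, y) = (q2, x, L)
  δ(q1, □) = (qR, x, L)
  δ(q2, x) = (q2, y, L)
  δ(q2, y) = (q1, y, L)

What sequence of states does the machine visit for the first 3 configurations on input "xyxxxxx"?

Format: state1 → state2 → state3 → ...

Execution trace:
Initial: [q0]xyxxxxx
Step 1: δ(q0, x) = (q0, □, R) → □[q0]yxxxxx
Step 2: δ(q0, y) = (q2, x, L) → [q2]□xxxxxx

No transition is defined for δ(q2, □). By convention the machine halts and rejects.

State sequence: q0 → q0 → q2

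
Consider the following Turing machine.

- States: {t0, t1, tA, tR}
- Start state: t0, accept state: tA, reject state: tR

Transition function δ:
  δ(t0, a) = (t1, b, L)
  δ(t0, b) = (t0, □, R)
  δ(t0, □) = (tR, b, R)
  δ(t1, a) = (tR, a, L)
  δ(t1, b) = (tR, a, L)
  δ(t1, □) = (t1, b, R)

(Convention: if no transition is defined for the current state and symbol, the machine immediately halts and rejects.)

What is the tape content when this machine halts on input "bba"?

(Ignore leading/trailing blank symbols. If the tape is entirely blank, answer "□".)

Execution trace:
Initial: [t0]bba
Step 1: δ(t0, b) = (t0, □, R) → □[t0]ba
Step 2: δ(t0, b) = (t0, □, R) → □□[t0]a
Step 3: δ(t0, a) = (t1, b, L) → □[t1]□b
Step 4: δ(t1, □) = (t1, b, R) → □b[t1]b
Step 5: δ(t1, b) = (tR, a, L) → □[tR]ba

The machine reaches the reject state tR and halts.

Final tape (ignoring leading/trailing blanks): ba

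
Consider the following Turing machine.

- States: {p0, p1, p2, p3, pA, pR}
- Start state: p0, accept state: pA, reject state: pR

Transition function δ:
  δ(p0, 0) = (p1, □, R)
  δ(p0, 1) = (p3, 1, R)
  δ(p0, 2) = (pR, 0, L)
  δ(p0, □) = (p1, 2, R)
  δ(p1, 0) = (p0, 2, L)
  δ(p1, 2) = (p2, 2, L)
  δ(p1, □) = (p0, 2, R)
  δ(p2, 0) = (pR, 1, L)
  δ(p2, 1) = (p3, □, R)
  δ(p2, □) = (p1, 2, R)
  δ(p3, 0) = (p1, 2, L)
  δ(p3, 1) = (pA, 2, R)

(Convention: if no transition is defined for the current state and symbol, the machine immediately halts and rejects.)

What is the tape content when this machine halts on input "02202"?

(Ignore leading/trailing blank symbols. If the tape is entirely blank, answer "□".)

Execution trace:
Initial: [p0]02202
Step 1: δ(p0, 0) = (p1, □, R) → □[p1]2202
Step 2: δ(p1, 2) = (p2, 2, L) → [p2]□2202
Step 3: δ(p2, □) = (p1, 2, R) → 2[p1]2202
Step 4: δ(p1, 2) = (p2, 2, L) → [p2]22202

No transition is defined for δ(p2, 2). By convention the machine halts and rejects.

Final tape (ignoring leading/trailing blanks): 22202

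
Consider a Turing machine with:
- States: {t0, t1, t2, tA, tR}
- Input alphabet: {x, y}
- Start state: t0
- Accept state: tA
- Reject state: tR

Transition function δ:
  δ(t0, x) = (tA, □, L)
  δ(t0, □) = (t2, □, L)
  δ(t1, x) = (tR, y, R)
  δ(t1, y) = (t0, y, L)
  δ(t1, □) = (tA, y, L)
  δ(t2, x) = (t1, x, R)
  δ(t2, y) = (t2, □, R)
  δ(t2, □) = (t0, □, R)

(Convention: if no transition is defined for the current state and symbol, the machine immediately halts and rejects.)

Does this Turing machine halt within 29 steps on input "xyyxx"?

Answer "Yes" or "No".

Execution trace:
Initial: [t0]xyyxx
Step 1: δ(t0, x) = (tA, □, L) → [tA]□□yyxx

The machine reaches the accept state tA and halts.
The machine halted after 1 step (within the 29-step bound).

Answer: Yes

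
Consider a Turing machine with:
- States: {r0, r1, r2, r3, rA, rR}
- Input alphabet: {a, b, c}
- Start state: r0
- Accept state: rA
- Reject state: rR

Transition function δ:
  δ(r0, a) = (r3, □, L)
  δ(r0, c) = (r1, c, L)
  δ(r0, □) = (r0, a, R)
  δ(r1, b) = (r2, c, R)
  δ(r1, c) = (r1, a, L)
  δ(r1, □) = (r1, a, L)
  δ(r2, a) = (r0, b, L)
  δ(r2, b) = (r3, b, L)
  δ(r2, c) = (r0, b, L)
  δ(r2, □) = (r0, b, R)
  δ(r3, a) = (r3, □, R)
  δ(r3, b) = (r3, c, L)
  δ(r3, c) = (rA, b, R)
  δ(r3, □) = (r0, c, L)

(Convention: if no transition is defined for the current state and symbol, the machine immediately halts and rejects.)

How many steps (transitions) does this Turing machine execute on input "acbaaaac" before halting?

Execution trace:
Initial: [r0]acbaaaac
Step 1: δ(r0, a) = (r3, □, L) → [r3]□□cbaaaac
Step 2: δ(r3, □) = (r0, c, L) → [r0]□c□cbaaaac
Step 3: δ(r0, □) = (r0, a, R) → a[r0]c□cbaaaac
Step 4: δ(r0, c) = (r1, c, L) → [r1]ac□cbaaaac

No transition is defined for δ(r1, a). By convention the machine halts and rejects.

The machine executed 4 steps before halting.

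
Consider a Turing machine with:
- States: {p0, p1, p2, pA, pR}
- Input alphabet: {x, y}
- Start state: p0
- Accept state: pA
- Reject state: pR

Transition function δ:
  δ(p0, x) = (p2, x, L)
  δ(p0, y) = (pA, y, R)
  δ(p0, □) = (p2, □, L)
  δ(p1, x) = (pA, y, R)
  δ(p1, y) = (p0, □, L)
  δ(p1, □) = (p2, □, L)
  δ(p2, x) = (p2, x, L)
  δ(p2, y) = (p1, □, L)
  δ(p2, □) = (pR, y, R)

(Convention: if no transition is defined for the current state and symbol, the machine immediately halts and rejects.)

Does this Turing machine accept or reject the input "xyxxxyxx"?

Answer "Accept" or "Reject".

Execution trace:
Initial: [p0]xyxxxyxx
Step 1: δ(p0, x) = (p2, x, L) → [p2]□xyxxxyxx
Step 2: δ(p2, □) = (pR, y, R) → y[pR]xyxxxyxx

The machine reaches the reject state pR and halts.

Answer: Reject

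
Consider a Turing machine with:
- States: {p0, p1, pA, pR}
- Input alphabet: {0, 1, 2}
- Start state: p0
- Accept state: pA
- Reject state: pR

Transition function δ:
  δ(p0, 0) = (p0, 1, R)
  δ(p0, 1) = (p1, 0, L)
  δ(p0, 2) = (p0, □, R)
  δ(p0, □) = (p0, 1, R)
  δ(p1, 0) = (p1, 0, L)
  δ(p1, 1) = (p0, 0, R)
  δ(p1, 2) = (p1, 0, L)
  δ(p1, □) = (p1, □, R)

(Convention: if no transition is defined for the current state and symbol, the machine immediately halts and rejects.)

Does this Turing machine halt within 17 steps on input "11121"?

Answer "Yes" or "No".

Execution trace:
Initial: [p0]11121
Step 1: δ(p0, 1) = (p1, 0, L) → [p1]□01121
Step 2: δ(p1, □) = (p1, □, R) → □[p1]01121
Step 3: δ(p1, 0) = (p1, 0, L) → [p1]□01121
Step 4: δ(p1, □) = (p1, □, R) → □[p1]01121
Step 5: δ(p1, 0) = (p1, 0, L) → [p1]□01121
Step 6: δ(p1, □) = (p1, □, R) → □[p1]01121
Step 7: δ(p1, 0) = (p1, 0, L) → [p1]□01121
Step 8: δ(p1, □) = (p1, □, R) → □[p1]01121
Step 9: δ(p1, 0) = (p1, 0, L) → [p1]□01121
Step 10: δ(p1, □) = (p1, □, R) → □[p1]01121
Step 11: δ(p1, 0) = (p1, 0, L) → [p1]□01121
Step 12: δ(p1, □) = (p1, □, R) → □[p1]01121
Step 13: δ(p1, 0) = (p1, 0, L) → [p1]□01121
Step 14: δ(p1, □) = (p1, □, R) → □[p1]01121
Step 15: δ(p1, 0) = (p1, 0, L) → [p1]□01121
Step 16: δ(p1, □) = (p1, □, R) → □[p1]01121
Step 17: δ(p1, 0) = (p1, 0, L) → [p1]□01121

The machine has not reached a halting state after 17 steps.
The machine did not halt within the 17-step bound.

Answer: No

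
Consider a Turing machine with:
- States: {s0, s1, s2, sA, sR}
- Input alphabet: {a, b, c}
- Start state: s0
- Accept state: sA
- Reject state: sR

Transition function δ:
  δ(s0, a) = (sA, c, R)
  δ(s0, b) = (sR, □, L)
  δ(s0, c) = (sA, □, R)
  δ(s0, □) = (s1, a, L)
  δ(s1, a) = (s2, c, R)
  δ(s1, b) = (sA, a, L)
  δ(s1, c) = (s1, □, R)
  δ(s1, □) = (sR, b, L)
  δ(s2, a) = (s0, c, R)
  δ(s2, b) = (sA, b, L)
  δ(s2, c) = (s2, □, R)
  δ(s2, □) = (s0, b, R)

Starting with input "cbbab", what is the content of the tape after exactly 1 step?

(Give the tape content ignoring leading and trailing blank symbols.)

Execution trace:
Initial: [s0]cbbab
Step 1: δ(s0, c) = (sA, □, R) → □[sA]bbab

The machine reaches the accept state sA and halts.

After 1 step, the tape (ignoring leading/trailing blanks) is: bbab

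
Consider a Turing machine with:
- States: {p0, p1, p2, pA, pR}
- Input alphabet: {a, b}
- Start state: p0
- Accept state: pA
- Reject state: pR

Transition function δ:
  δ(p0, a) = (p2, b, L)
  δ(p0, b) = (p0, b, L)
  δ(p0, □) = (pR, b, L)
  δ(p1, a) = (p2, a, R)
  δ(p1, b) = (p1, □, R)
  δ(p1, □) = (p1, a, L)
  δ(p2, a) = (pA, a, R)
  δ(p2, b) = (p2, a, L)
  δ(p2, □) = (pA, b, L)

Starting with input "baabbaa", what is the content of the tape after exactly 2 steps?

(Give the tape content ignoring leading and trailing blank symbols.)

Execution trace:
Initial: [p0]baabbaa
Step 1: δ(p0, b) = (p0, b, L) → [p0]□baabbaa
Step 2: δ(p0, □) = (pR, b, L) → [pR]□bbaabbaa

The machine reaches the reject state pR and halts.

After 2 steps, the tape (ignoring leading/trailing blanks) is: bbaabbaa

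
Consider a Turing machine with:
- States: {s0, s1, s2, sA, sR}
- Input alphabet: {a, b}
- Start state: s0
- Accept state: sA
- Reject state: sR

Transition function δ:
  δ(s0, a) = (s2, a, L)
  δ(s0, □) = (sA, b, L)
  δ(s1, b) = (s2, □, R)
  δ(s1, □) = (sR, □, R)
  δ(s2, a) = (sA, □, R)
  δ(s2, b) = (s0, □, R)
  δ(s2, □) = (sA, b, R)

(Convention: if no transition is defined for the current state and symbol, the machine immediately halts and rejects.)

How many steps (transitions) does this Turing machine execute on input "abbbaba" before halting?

Execution trace:
Initial: [s0]abbbaba
Step 1: δ(s0, a) = (s2, a, L) → [s2]□abbbaba
Step 2: δ(s2, □) = (sA, b, R) → b[sA]abbbaba

The machine reaches the accept state sA and halts.

The machine executed 2 steps before halting.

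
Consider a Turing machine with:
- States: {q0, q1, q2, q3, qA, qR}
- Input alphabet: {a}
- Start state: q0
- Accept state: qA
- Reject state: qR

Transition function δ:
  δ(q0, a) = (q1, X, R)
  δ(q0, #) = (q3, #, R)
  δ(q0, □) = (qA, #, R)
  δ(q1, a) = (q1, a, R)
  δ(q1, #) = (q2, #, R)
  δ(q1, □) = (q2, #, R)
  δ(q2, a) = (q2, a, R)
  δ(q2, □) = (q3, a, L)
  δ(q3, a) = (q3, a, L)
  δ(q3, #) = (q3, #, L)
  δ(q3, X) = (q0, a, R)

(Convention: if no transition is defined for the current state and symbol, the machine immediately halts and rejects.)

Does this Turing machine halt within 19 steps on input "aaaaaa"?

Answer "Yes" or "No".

Execution trace:
Initial: [q0]aaaaaa
Step 1: δ(q0, a) = (q1, X, R) → X[q1]aaaaa
Step 2: δ(q1, a) = (q1, a, R) → Xa[q1]aaaa
Step 3: δ(q1, a) = (q1, a, R) → Xaa[q1]aaa
Step 4: δ(q1, a) = (q1, a, R) → Xaaa[q1]aa
Step 5: δ(q1, a) = (q1, a, R) → Xaaaa[q1]a
Step 6: δ(q1, a) = (q1, a, R) → Xaaaaa[q1]□
Step 7: δ(q1, □) = (q2, #, R) → Xaaaaa#[q2]□
Step 8: δ(q2, □) = (q3, a, L) → Xaaaaa[q3]#a
Step 9: δ(q3, #) = (q3, #, L) → Xaaaa[q3]a#a
Step 10: δ(q3, a) = (q3, a, L) → Xaaa[q3]aa#a
Step 11: δ(q3, a) = (q3, a, L) → Xaa[q3]aaa#a
Step 12: δ(q3, a) = (q3, a, L) → Xa[q3]aaaa#a
Step 13: δ(q3, a) = (q3, a, L) → X[q3]aaaaa#a
Step 14: δ(q3, a) = (q3, a, L) → [q3]Xaaaaa#a
Step 15: δ(q3, X) = (q0, a, R) → a[q0]aaaaa#a
Step 16: δ(q0, a) = (q1, X, R) → aX[q1]aaaa#a
Step 17: δ(q1, a) = (q1, a, R) → aXa[q1]aaa#a
Step 18: δ(q1, a) = (q1, a, R) → aXaa[q1]aa#a
Step 19: δ(q1, a) = (q1, a, R) → aXaaa[q1]a#a

The machine has not reached a halting state after 19 steps.
The machine did not halt within the 19-step bound.

Answer: No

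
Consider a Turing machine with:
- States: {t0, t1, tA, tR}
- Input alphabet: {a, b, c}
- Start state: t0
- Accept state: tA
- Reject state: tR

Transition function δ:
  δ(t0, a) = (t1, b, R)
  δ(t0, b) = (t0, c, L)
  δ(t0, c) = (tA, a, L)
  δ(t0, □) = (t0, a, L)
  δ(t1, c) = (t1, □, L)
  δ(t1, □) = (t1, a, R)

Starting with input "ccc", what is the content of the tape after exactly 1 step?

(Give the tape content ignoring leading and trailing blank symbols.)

Execution trace:
Initial: [t0]ccc
Step 1: δ(t0, c) = (tA, a, L) → [tA]□acc

The machine reaches the accept state tA and halts.

After 1 step, the tape (ignoring leading/trailing blanks) is: acc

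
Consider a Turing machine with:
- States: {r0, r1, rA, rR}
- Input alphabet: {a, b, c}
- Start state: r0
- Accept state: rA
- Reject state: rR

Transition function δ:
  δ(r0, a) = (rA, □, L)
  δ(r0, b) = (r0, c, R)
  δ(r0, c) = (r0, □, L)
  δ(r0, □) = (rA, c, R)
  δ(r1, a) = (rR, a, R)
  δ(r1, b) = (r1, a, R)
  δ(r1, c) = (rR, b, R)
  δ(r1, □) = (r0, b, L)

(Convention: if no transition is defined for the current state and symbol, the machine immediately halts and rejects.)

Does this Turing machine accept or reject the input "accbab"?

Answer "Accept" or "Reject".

Execution trace:
Initial: [r0]accbab
Step 1: δ(r0, a) = (rA, □, L) → [rA]□□ccbab

The machine reaches the accept state rA and halts.

Answer: Accept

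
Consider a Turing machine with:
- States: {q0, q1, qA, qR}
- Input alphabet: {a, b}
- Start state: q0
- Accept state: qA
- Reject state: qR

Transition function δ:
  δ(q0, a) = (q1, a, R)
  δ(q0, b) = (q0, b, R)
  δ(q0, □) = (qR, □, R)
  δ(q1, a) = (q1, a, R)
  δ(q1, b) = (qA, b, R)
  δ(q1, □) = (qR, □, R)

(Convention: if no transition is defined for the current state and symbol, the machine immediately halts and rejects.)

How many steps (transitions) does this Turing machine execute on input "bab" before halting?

Execution trace:
Initial: [q0]bab
Step 1: δ(q0, b) = (q0, b, R) → b[q0]ab
Step 2: δ(q0, a) = (q1, a, R) → ba[q1]b
Step 3: δ(q1, b) = (qA, b, R) → bab[qA]□

The machine reaches the accept state qA and halts.

The machine executed 3 steps before halting.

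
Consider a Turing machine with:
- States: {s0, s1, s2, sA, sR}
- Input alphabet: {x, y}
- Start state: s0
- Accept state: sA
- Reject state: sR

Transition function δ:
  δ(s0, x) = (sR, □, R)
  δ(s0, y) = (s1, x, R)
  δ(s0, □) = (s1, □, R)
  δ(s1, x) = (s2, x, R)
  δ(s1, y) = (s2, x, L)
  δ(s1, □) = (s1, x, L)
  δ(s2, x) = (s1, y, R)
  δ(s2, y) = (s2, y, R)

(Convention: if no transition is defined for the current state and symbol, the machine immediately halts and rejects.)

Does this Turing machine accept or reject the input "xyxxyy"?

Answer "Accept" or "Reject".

Execution trace:
Initial: [s0]xyxxyy
Step 1: δ(s0, x) = (sR, □, R) → □[sR]yxxyy

The machine reaches the reject state sR and halts.

Answer: Reject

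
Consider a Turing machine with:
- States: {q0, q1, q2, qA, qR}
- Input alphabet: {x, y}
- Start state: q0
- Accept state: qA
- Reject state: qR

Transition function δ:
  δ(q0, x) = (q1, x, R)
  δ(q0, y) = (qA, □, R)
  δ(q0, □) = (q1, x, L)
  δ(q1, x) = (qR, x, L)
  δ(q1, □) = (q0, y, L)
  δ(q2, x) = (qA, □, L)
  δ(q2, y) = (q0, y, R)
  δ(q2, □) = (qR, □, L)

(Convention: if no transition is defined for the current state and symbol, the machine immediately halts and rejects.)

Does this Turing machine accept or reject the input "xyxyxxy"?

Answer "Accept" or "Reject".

Execution trace:
Initial: [q0]xyxyxxy
Step 1: δ(q0, x) = (q1, x, R) → x[q1]yxyxxy

No transition is defined for δ(q1, y). By convention the machine halts and rejects.

Answer: Reject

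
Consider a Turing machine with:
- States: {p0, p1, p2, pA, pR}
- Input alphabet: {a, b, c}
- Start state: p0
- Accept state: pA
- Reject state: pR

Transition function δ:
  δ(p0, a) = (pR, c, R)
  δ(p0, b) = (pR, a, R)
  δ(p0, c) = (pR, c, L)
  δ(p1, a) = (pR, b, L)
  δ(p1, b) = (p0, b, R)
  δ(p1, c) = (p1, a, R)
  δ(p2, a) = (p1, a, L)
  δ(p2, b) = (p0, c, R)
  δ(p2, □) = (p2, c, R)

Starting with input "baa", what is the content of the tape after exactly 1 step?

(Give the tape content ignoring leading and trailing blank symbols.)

Execution trace:
Initial: [p0]baa
Step 1: δ(p0, b) = (pR, a, R) → a[pR]aa

The machine reaches the reject state pR and halts.

After 1 step, the tape (ignoring leading/trailing blanks) is: aaa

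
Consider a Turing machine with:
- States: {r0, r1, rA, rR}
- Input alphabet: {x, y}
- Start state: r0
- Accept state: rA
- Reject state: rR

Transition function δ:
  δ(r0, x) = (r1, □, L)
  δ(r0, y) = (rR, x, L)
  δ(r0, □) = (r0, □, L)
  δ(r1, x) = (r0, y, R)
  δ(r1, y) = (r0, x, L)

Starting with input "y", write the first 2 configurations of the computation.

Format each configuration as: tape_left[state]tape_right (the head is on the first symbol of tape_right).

Transitions applied:
Step 1: δ(r0, y) = (rR, x, L)

The first 2 configurations are:
[r0]y ⊢ [rR]□x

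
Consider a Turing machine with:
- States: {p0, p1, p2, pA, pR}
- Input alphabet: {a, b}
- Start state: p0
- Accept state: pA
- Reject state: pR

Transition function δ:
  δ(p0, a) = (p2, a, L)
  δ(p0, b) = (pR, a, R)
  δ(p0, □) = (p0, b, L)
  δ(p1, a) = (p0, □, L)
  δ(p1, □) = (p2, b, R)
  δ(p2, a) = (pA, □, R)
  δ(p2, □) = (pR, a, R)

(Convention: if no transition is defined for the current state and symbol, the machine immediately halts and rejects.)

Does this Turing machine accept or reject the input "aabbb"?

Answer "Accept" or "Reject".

Execution trace:
Initial: [p0]aabbb
Step 1: δ(p0, a) = (p2, a, L) → [p2]□aabbb
Step 2: δ(p2, □) = (pR, a, R) → a[pR]aabbb

The machine reaches the reject state pR and halts.

Answer: Reject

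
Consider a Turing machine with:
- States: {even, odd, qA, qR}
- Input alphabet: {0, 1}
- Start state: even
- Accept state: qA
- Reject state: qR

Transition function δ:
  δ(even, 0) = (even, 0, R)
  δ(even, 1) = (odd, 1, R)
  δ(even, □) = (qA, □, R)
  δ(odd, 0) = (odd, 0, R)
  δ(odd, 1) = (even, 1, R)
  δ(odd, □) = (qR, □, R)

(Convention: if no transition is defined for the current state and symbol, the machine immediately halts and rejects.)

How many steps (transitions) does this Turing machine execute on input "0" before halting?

Execution trace:
Initial: [even]0
Step 1: δ(even, 0) = (even, 0, R) → 0[even]□
Step 2: δ(even, □) = (qA, □, R) → 0□[qA]□

The machine reaches the accept state qA and halts.

The machine executed 2 steps before halting.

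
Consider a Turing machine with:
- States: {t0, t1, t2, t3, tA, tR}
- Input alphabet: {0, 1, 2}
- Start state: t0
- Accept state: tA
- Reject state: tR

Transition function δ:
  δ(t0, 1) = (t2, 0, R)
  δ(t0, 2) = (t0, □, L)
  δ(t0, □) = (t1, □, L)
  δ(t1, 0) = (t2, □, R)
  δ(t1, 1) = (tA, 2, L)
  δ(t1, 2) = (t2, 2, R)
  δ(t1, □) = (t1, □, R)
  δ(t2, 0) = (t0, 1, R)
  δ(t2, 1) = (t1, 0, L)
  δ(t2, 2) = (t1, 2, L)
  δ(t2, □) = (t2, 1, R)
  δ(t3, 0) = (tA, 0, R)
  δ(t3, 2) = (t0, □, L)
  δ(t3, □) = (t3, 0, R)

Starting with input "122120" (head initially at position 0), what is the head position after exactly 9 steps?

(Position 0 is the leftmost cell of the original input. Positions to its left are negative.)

Execution trace (head position shown):
Step 0: [t0]122120  (head at position 0)
Step 1: move right → 0[t2]22120  (head at position 1)
Step 2: move left → [t1]022120  (head at position 0)
Step 3: move right → □[t2]22120  (head at position 1)
Step 4: move left → [t1]□22120  (head at position 0)
Step 5: move right → □[t1]22120  (head at position 1)
Step 6: move right → □2[t2]2120  (head at position 2)
Step 7: move left → □[t1]22120  (head at position 1)
Step 8: move right → □2[t2]2120  (head at position 2)
Step 9: move left → □[t1]22120  (head at position 1)

After 9 steps, the head is at position 1.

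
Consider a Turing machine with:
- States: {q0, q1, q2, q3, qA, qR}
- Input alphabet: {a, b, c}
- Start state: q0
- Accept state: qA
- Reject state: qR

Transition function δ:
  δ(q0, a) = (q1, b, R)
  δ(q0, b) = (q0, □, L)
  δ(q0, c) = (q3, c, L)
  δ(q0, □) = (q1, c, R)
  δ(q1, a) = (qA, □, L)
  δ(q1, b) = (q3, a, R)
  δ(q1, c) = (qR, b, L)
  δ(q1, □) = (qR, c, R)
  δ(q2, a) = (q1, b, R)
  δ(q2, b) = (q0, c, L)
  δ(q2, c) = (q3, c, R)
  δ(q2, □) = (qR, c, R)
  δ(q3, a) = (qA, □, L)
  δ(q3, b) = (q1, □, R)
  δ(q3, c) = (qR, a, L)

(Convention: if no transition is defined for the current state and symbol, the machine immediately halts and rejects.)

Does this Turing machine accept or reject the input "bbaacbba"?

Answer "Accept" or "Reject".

Execution trace:
Initial: [q0]bbaacbba
Step 1: δ(q0, b) = (q0, □, L) → [q0]□□baacbba
Step 2: δ(q0, □) = (q1, c, R) → c[q1]□baacbba
Step 3: δ(q1, □) = (qR, c, R) → cc[qR]baacbba

The machine reaches the reject state qR and halts.

Answer: Reject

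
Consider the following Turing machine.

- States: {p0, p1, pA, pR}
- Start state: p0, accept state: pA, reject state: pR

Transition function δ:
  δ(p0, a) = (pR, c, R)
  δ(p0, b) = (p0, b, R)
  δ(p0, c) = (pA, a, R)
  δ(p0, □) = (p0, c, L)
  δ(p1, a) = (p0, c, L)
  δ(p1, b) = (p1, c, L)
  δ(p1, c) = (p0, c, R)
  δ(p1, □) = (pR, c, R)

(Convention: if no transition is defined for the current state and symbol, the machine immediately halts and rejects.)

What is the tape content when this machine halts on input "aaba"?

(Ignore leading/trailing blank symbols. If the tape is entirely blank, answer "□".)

Execution trace:
Initial: [p0]aaba
Step 1: δ(p0, a) = (pR, c, R) → c[pR]aba

The machine reaches the reject state pR and halts.

Final tape (ignoring leading/trailing blanks): caba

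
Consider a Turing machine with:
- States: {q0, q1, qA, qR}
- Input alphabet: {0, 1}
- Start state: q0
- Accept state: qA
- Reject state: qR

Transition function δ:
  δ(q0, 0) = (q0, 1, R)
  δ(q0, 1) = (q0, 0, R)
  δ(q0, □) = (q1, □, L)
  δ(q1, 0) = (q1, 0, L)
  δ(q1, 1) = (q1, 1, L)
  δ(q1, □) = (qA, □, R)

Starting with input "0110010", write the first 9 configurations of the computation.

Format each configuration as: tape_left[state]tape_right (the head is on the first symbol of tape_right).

Transitions applied:
Step 1: δ(q0, 0) = (q0, 1, R)
Step 2: δ(q0, 1) = (q0, 0, R)
Step 3: δ(q0, 1) = (q0, 0, R)
Step 4: δ(q0, 0) = (q0, 1, R)
Step 5: δ(q0, 0) = (q0, 1, R)
Step 6: δ(q0, 1) = (q0, 0, R)
Step 7: δ(q0, 0) = (q0, 1, R)
Step 8: δ(q0, □) = (q1, □, L)

The first 9 configurations are:
[q0]0110010 ⊢ 1[q0]110010 ⊢ 10[q0]10010 ⊢ 100[q0]0010 ⊢ 1001[q0]010 ⊢ 10011[q0]10 ⊢ 100110[q0]0 ⊢ 1001101[q0]□ ⊢ 100110[q1]1□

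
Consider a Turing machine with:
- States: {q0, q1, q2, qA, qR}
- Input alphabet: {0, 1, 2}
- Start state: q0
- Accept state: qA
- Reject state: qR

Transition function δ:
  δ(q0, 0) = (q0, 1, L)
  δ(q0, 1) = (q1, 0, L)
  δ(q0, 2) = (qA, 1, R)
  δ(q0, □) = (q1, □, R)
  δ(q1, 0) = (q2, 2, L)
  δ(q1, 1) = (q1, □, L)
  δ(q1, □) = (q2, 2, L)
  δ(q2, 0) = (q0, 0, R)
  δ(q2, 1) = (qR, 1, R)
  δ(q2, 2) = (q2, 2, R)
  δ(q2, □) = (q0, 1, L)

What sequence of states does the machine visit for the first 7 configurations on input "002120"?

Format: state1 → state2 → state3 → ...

Execution trace:
Initial: [q0]002120
Step 1: δ(q0, 0) = (q0, 1, L) → [q0]□102120
Step 2: δ(q0, □) = (q1, □, R) → □[q1]102120
Step 3: δ(q1, 1) = (q1, □, L) → [q1]□□02120
Step 4: δ(q1, □) = (q2, 2, L) → [q2]□2□02120
Step 5: δ(q2, □) = (q0, 1, L) → [q0]□12□02120
Step 6: δ(q0, □) = (q1, □, R) → □[q1]12□02120

State sequence: q0 → q0 → q1 → q1 → q2 → q0 → q1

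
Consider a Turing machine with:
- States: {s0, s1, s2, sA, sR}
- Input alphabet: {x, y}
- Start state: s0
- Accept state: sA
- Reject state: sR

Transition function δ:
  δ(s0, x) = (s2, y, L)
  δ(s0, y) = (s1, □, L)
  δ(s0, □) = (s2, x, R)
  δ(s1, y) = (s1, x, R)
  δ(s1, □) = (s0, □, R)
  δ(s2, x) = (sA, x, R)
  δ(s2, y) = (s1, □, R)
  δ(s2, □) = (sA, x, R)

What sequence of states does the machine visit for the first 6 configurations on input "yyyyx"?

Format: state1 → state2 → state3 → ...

Execution trace:
Initial: [s0]yyyyx
Step 1: δ(s0, y) = (s1, □, L) → [s1]□□yyyx
Step 2: δ(s1, □) = (s0, □, R) → □[s0]□yyyx
Step 3: δ(s0, □) = (s2, x, R) → □x[s2]yyyx
Step 4: δ(s2, y) = (s1, □, R) → □x□[s1]yyx
Step 5: δ(s1, y) = (s1, x, R) → □x□x[s1]yx

State sequence: s0 → s1 → s0 → s2 → s1 → s1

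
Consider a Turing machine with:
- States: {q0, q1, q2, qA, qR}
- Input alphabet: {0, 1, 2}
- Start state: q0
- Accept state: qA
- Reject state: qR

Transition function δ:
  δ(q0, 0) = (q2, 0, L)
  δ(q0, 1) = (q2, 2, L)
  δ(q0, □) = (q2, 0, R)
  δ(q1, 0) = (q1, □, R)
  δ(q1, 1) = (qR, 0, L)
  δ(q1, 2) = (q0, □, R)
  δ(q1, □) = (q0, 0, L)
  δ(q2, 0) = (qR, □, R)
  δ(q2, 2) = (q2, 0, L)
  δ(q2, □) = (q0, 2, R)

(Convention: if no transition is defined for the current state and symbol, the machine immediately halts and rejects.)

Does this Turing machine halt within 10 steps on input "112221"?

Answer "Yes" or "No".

Execution trace:
Initial: [q0]112221
Step 1: δ(q0, 1) = (q2, 2, L) → [q2]□212221
Step 2: δ(q2, □) = (q0, 2, R) → 2[q0]212221

No transition is defined for δ(q0, 2). By convention the machine halts and rejects.
The machine halted after 2 steps (within the 10-step bound).

Answer: Yes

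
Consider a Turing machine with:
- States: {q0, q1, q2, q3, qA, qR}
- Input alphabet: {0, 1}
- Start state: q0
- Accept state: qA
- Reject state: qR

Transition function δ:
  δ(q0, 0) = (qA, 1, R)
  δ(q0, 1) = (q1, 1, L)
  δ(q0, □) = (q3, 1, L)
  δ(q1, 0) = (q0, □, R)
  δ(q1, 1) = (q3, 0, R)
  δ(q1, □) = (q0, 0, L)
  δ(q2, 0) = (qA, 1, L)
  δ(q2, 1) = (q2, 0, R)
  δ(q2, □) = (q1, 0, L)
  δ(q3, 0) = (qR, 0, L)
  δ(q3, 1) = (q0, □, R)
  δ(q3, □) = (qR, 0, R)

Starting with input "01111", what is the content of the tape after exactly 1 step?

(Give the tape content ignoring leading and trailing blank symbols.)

Execution trace:
Initial: [q0]01111
Step 1: δ(q0, 0) = (qA, 1, R) → 1[qA]1111

The machine reaches the accept state qA and halts.

After 1 step, the tape (ignoring leading/trailing blanks) is: 11111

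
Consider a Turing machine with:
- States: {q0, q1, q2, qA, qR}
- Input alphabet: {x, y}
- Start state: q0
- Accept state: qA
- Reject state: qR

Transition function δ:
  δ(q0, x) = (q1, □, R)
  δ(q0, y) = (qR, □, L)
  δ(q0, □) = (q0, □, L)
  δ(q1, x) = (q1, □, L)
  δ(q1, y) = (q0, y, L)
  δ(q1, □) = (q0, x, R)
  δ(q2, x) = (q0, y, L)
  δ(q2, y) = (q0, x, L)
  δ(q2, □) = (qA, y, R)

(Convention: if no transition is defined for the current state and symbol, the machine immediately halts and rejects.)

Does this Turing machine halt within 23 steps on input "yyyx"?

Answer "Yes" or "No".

Execution trace:
Initial: [q0]yyyx
Step 1: δ(q0, y) = (qR, □, L) → [qR]□□yyx

The machine reaches the reject state qR and halts.
The machine halted after 1 step (within the 23-step bound).

Answer: Yes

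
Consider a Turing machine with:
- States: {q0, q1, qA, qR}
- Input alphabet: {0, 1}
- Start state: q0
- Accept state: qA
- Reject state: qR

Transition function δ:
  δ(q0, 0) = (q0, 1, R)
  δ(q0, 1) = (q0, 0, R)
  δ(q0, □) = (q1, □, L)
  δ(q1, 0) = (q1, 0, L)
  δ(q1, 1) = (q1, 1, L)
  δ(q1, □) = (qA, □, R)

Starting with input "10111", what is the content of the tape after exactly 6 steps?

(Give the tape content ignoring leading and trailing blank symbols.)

Execution trace:
Initial: [q0]10111
Step 1: δ(q0, 1) = (q0, 0, R) → 0[q0]0111
Step 2: δ(q0, 0) = (q0, 1, R) → 01[q0]111
Step 3: δ(q0, 1) = (q0, 0, R) → 010[q0]11
Step 4: δ(q0, 1) = (q0, 0, R) → 0100[q0]1
Step 5: δ(q0, 1) = (q0, 0, R) → 01000[q0]□
Step 6: δ(q0, □) = (q1, □, L) → 0100[q1]0□

After 6 steps, the tape (ignoring leading/trailing blanks) is: 01000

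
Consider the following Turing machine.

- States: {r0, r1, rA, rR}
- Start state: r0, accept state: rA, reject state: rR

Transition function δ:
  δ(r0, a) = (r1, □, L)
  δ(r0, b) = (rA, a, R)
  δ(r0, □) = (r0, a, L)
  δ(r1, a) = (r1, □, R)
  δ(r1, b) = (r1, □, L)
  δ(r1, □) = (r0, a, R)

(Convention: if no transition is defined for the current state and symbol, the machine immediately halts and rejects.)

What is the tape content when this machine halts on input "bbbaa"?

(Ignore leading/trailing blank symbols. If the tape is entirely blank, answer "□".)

Execution trace:
Initial: [r0]bbbaa
Step 1: δ(r0, b) = (rA, a, R) → a[rA]bbaa

The machine reaches the accept state rA and halts.

Final tape (ignoring leading/trailing blanks): abbaa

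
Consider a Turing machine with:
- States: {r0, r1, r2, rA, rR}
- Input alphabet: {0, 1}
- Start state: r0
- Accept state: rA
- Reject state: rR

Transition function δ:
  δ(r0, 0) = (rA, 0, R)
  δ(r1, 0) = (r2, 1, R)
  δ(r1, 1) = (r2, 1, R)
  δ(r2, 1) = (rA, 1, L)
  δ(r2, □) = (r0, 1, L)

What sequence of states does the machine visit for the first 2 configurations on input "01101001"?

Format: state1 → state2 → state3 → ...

Execution trace:
Initial: [r0]01101001
Step 1: δ(r0, 0) = (rA, 0, R) → 0[rA]1101001

The machine reaches the accept state rA and halts.

State sequence: r0 → rA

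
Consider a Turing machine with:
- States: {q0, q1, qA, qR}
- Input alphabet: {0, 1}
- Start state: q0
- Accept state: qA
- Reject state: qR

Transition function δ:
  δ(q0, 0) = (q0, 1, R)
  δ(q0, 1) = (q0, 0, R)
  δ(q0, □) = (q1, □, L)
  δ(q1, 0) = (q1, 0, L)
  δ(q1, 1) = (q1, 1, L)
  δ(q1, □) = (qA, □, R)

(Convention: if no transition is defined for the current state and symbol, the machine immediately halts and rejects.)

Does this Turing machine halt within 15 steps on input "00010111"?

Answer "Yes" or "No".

Execution trace:
Initial: [q0]00010111
Step 1: δ(q0, 0) = (q0, 1, R) → 1[q0]0010111
Step 2: δ(q0, 0) = (q0, 1, R) → 11[q0]010111
Step 3: δ(q0, 0) = (q0, 1, R) → 111[q0]10111
Step 4: δ(q0, 1) = (q0, 0, R) → 1110[q0]0111
Step 5: δ(q0, 0) = (q0, 1, R) → 11101[q0]111
Step 6: δ(q0, 1) = (q0, 0, R) → 111010[q0]11
Step 7: δ(q0, 1) = (q0, 0, R) → 1110100[q0]1
Step 8: δ(q0, 1) = (q0, 0, R) → 11101000[q0]□
Step 9: δ(q0, □) = (q1, □, L) → 1110100[q1]0□
Step 10: δ(q1, 0) = (q1, 0, L) → 111010[q1]00□
Step 11: δ(q1, 0) = (q1, 0, L) → 11101[q1]000□
Step 12: δ(q1, 0) = (q1, 0, L) → 1110[q1]1000□
Step 13: δ(q1, 1) = (q1, 1, L) → 111[q1]01000□
Step 14: δ(q1, 0) = (q1, 0, L) → 11[q1]101000□
Step 15: δ(q1, 1) = (q1, 1, L) → 1[q1]1101000□

The machine has not reached a halting state after 15 steps.
The machine did not halt within the 15-step bound.

Answer: No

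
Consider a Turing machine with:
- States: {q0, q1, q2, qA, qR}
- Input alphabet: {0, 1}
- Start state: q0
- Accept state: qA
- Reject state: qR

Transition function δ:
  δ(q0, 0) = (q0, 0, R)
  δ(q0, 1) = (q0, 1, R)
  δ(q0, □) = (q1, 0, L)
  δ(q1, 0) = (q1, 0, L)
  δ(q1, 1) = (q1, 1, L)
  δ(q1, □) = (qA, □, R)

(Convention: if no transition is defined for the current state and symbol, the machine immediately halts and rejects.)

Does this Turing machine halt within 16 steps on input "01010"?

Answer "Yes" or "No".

Execution trace:
Initial: [q0]01010
Step 1: δ(q0, 0) = (q0, 0, R) → 0[q0]1010
Step 2: δ(q0, 1) = (q0, 1, R) → 01[q0]010
Step 3: δ(q0, 0) = (q0, 0, R) → 010[q0]10
Step 4: δ(q0, 1) = (q0, 1, R) → 0101[q0]0
Step 5: δ(q0, 0) = (q0, 0, R) → 01010[q0]□
Step 6: δ(q0, □) = (q1, 0, L) → 0101[q1]00
Step 7: δ(q1, 0) = (q1, 0, L) → 010[q1]100
Step 8: δ(q1, 1) = (q1, 1, L) → 01[q1]0100
Step 9: δ(q1, 0) = (q1, 0, L) → 0[q1]10100
Step 10: δ(q1, 1) = (q1, 1, L) → [q1]010100
Step 11: δ(q1, 0) = (q1, 0, L) → [q1]□010100
Step 12: δ(q1, □) = (qA, □, R) → □[qA]010100

The machine reaches the accept state qA and halts.
The machine halted after 12 steps (within the 16-step bound).

Answer: Yes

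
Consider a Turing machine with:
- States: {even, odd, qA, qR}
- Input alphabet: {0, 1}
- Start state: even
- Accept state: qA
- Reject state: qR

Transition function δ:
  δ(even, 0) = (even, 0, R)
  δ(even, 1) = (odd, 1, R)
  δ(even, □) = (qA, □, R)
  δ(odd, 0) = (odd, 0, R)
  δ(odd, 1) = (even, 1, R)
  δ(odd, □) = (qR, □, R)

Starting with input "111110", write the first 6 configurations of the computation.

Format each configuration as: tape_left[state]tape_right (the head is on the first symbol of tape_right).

Transitions applied:
Step 1: δ(even, 1) = (odd, 1, R)
Step 2: δ(odd, 1) = (even, 1, R)
Step 3: δ(even, 1) = (odd, 1, R)
Step 4: δ(odd, 1) = (even, 1, R)
Step 5: δ(even, 1) = (odd, 1, R)

The first 6 configurations are:
[even]111110 ⊢ 1[odd]11110 ⊢ 11[even]1110 ⊢ 111[odd]110 ⊢ 1111[even]10 ⊢ 11111[odd]0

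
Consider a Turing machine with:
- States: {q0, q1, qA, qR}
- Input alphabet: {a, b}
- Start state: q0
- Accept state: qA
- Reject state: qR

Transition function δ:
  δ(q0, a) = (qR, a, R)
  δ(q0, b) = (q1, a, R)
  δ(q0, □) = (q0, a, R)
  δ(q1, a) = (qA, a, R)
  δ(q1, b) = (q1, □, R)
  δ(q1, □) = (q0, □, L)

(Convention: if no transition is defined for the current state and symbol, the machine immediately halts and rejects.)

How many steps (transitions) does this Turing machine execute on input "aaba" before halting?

Execution trace:
Initial: [q0]aaba
Step 1: δ(q0, a) = (qR, a, R) → a[qR]aba

The machine reaches the reject state qR and halts.

The machine executed 1 step before halting.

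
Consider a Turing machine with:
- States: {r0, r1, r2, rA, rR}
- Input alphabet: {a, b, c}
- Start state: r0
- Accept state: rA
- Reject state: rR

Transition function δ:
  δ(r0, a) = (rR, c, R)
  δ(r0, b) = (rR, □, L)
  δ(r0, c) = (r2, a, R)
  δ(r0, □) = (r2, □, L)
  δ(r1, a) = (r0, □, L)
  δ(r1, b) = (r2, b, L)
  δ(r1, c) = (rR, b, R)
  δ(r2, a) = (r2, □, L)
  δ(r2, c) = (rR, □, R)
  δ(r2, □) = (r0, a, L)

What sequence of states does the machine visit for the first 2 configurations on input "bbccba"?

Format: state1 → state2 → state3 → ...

Execution trace:
Initial: [r0]bbccba
Step 1: δ(r0, b) = (rR, □, L) → [rR]□□bccba

The machine reaches the reject state rR and halts.

State sequence: r0 → rR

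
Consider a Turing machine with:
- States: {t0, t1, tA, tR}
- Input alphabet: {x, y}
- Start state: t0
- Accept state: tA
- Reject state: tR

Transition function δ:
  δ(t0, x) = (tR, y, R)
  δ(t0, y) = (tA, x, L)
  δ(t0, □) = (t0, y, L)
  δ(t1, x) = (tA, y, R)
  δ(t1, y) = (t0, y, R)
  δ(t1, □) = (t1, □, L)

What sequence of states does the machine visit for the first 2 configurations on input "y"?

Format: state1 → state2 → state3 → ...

Execution trace:
Initial: [t0]y
Step 1: δ(t0, y) = (tA, x, L) → [tA]□x

The machine reaches the accept state tA and halts.

State sequence: t0 → tA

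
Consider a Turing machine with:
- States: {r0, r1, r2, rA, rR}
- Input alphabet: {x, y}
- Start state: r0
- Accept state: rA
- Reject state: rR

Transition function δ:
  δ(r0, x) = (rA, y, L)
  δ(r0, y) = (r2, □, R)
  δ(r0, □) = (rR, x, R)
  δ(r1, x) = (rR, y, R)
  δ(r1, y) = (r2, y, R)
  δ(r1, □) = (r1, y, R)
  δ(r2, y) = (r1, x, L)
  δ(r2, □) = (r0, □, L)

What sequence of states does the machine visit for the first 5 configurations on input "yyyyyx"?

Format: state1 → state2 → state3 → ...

Execution trace:
Initial: [r0]yyyyyx
Step 1: δ(r0, y) = (r2, □, R) → □[r2]yyyyx
Step 2: δ(r2, y) = (r1, x, L) → [r1]□xyyyx
Step 3: δ(r1, □) = (r1, y, R) → y[r1]xyyyx
Step 4: δ(r1, x) = (rR, y, R) → yy[rR]yyyx

The machine reaches the reject state rR and halts.

State sequence: r0 → r2 → r1 → r1 → rR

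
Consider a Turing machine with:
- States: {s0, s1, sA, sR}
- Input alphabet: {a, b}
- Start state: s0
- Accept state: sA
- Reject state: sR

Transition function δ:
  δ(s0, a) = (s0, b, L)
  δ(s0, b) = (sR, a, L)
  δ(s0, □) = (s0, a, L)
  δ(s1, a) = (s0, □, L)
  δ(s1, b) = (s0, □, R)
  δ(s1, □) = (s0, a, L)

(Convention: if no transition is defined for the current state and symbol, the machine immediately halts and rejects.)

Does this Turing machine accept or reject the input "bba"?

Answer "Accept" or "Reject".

Execution trace:
Initial: [s0]bba
Step 1: δ(s0, b) = (sR, a, L) → [sR]□aba

The machine reaches the reject state sR and halts.

Answer: Reject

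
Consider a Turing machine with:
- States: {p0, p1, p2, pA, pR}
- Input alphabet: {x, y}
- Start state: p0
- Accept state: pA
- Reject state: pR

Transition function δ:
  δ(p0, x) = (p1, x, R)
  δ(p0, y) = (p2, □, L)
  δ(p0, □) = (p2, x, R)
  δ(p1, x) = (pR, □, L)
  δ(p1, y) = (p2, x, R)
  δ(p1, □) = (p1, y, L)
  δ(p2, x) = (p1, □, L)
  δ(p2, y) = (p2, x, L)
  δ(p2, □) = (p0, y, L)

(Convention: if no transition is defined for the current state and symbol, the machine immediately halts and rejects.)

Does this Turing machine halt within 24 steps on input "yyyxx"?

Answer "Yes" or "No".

Execution trace:
Initial: [p0]yyyxx
Step 1: δ(p0, y) = (p2, □, L) → [p2]□□yyxx
Step 2: δ(p2, □) = (p0, y, L) → [p0]□y□yyxx
Step 3: δ(p0, □) = (p2, x, R) → x[p2]y□yyxx
Step 4: δ(p2, y) = (p2, x, L) → [p2]xx□yyxx
Step 5: δ(p2, x) = (p1, □, L) → [p1]□□x□yyxx
Step 6: δ(p1, □) = (p1, y, L) → [p1]□y□x□yyxx
Step 7: δ(p1, □) = (p1, y, L) → [p1]□yy□x□yyxx
Step 8: δ(p1, □) = (p1, y, L) → [p1]□yyy□x□yyxx
Step 9: δ(p1, □) = (p1, y, L) → [p1]□yyyy□x□yyxx
Step 10: δ(p1, □) = (p1, y, L) → [p1]□yyyyy□x□yyxx
Step 11: δ(p1, □) = (p1, y, L) → [p1]□yyyyyy□x□yyxx
Step 12: δ(p1, □) = (p1, y, L) → [p1]□yyyyyyy□x□yyxx
Step 13: δ(p1, □) = (p1, y, L) → [p1]□yyyyyyyy□x□yyxx
Step 14: δ(p1, □) = (p1, y, L) → [p1]□yyyyyyyyy□x□yyxx
Step 15: δ(p1, □) = (p1, y, L) → [p1]□yyyyyyyyyy□x□yyxx
Step 16: δ(p1, □) = (p1, y, L) → [p1]□yyyyyyyyyyy□x□yyxx
Step 17: δ(p1, □) = (p1, y, L) → [p1]□yyyyyyyyyyyy□x□yyxx
Step 18: δ(p1, □) = (p1, y, L) → [p1]□yyyyyyyyyyyyy□x□yyxx
Step 19: δ(p1, □) = (p1, y, L) → [p1]□yyyyyyyyyyyyyy□x□yyxx
Step 20: δ(p1, □) = (p1, y, L) → [p1]□yyyyyyyyyyyyyyy□x□yyxx
Step 21: δ(p1, □) = (p1, y, L) → [p1]□yyyyyyyyyyyyyyyy□x□yyxx
Step 22: δ(p1, □) = (p1, y, L) → [p1]□yyyyyyyyyyyyyyyyy□x□yyxx
Step 23: δ(p1, □) = (p1, y, L) → [p1]□yyyyyyyyyyyyyyyyyy□x□yyxx
Step 24: δ(p1, □) = (p1, y, L) → [p1]□yyyyyyyyyyyyyyyyyyy□x□yyxx

The machine has not reached a halting state after 24 steps.
The machine did not halt within the 24-step bound.

Answer: No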